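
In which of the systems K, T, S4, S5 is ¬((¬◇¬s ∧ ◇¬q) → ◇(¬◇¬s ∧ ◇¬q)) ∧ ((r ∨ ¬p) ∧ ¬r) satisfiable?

K-tableau for the formula:
1. ¬((¬◇¬s ∧ ◇¬q) → ◇(¬◇¬s ∧ ◇¬q)) ∧ ((r ∨ ¬p) ∧ ¬r), w0
2. ¬((¬◇¬s ∧ ◇¬q) → ◇(¬◇¬s ∧ ◇¬q)), w0
3. (r ∨ ¬p) ∧ ¬r, w0
4. ¬◇¬s ∧ ◇¬q, w0
5. ¬◇(¬◇¬s ∧ ◇¬q), w0
6. r ∨ ¬p, w0
7. ¬r, w0
8. ¬◇¬s, w0
9. ◇¬q, w0
10. ¬p, w0
11. ¬q, w1
12. ¬(¬◇¬s ∧ ◇¬q), w1
13. s, w1
14. ¬◇¬q, w1
Accessibility: w0Rw1
Complete open branch: satisfiable in K.
T-tableau for the formula:
1. ¬((¬◇¬s ∧ ◇¬q) → ◇(¬◇¬s ∧ ◇¬q)) ∧ ((r ∨ ¬p) ∧ ¬r), w0
2. ¬((¬◇¬s ∧ ◇¬q) → ◇(¬◇¬s ∧ ◇¬q)), w0
3. (r ∨ ¬p) ∧ ¬r, w0
4. ¬◇¬s ∧ ◇¬q, w0
5. ¬◇(¬◇¬s ∧ ◇¬q), w0
6. r ∨ ¬p, w0
7. ¬r, w0
8. ¬◇¬s, w0
9. ◇¬q, w0
10. ¬(¬◇¬s ∧ ◇¬q), w0
11. s, w0
12. ¬p, w0
13. ◇¬s, w0
14. ¬q, w1
15. ¬(¬◇¬s ∧ ◇¬q), w1
16. s, w1
17. ◇¬s, w1
18. ¬s, w2
19. ¬(¬◇¬s ∧ ◇¬q), w2
20. s, w2
Accessibility: w0Rw0, w0Rw1, w0Rw2, w1Rw1, w2Rw2
Branch closes: s and ¬s both at w2.
Every branch closes (one shown): unsatisfiable in T, hence also in S4, S5 (every S4/S5-frame is a T-frame).

K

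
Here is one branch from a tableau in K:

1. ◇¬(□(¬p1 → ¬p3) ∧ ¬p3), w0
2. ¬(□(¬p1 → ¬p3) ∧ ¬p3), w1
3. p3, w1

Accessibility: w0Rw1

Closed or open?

There is no literal clash: for every atom and world, at most one sign appears.

Open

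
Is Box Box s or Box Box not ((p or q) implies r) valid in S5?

Not valid

Tableau for the negation not (Box Box s or Box Box not ((p or q) implies r)):
1. not (Box Box s or Box Box not ((p or q) implies r)), u
2. not Box Box s, u
3. not Box Box not ((p or q) implies r), u
4. not Box s, v
5. not Box not ((p or q) implies r), w
6. not s, x
7. (p or q) implies r, y
8. r, y
Accessibility: uRu, uRv, uRw, uRx, uRy, vRu, vRv, vRw, vRx, vRy, wRu, wRv, wRw, wRx, wRy, xRu, xRv, xRw, xRx, xRy, yRu, yRv, yRw, yRx, yRy
The negation has an open branch (countermodel exists).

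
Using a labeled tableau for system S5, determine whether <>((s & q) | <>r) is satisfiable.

Satisfiable (open branch found)

1. <>((s & q) | <>r), 0
2. (s & q) | <>r, 1   [<>-rule on 1: fresh world 1, 0R1]
3. <>r, 1   [|-rule on 2 (branches; this branch)]
4. r, 2   [<>-rule on 3: fresh world 2, 1R2]
Accessibility: 0R0, 0R1, 0R2, 1R0, 1R1, 1R2, 2R0, 2R1, 2R2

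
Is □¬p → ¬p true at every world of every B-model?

Valid in B

Tableau for the negation ¬(□¬p → ¬p):
1. ¬(□¬p → ¬p), u
2. □¬p, u
3. p, u
4. ¬p, u
Accessibility: uRu
Branch closes: p and ¬p both at u.
Every branch of the negation's tableau closes; the branch above is one of them.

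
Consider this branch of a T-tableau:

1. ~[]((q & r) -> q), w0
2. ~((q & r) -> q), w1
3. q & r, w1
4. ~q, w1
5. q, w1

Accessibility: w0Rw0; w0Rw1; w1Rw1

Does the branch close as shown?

Closed

Both q and ~q appear at w1.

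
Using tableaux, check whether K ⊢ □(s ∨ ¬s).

Tableau for the negation ¬□(s ∨ ¬s):
1. ¬□(s ∨ ¬s), w0
2. ¬(s ∨ ¬s), w1
3. ¬s, w1
4. s, w1
Accessibility: w0Rw1
Branch closes: s and ¬s both at w1.
Every branch of the negation's tableau closes; the branch above is one of them.

Valid in K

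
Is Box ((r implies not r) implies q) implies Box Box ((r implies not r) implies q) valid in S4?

Yes, valid

Tableau for the negation not (Box ((r implies not r) implies q) implies Box Box ((r implies not r) implies q)):
1. not (Box ((r implies not r) implies q) implies Box Box ((r implies not r) implies q)), w0
2. Box ((r implies not r) implies q), w0
3. not Box Box ((r implies not r) implies q), w0
4. (r implies not r) implies q, w0
5. not (r implies not r), w0
6. r, w0
7. not Box ((r implies not r) implies q), w1
8. (r implies not r) implies q, w1
9. not (r implies not r), w1
10. r, w1
11. not ((r implies not r) implies q), w2
12. r implies not r, w2
13. not q, w2
14. (r implies not r) implies q, w2
15. not r, w2
16. not (r implies not r), w2
17. r, w2
Accessibility: w0Rw0, w0Rw1, w0Rw2, w1Rw1, w1Rw2, w2Rw2
Branch closes: r and not r both at w2.
All branches of the negation close; one closing branch shown above.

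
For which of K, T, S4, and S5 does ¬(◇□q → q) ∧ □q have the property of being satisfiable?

K

T-tableau for the formula:
1. ¬(◇□q → q) ∧ □q, w0
2. ¬(◇□q → q), w0   [∧-rule on 1]
3. □q, w0   [∧-rule on 1]
4. ◇□q, w0   [¬→-rule on 2]
5. ¬q, w0   [¬→-rule on 2]
6. q, w0   [□-rule on 3 via w0Rw0]
Accessibility: w0Rw0
Branch closes: q and ¬q both at w0.
Every branch closes (one shown): unsatisfiable in T, hence also in S4, S5 (every S4/S5-frame is a T-frame).
K-tableau for the formula:
1. ¬(◇□q → q) ∧ □q, w0
2. ¬(◇□q → q), w0   [∧-rule on 1]
3. □q, w0   [∧-rule on 1]
4. ◇□q, w0   [¬→-rule on 2]
5. ¬q, w0   [¬→-rule on 2]
6. □q, w1   [◇-rule on 4: fresh world w1, w0Rw1]
7. q, w1   [□-rule on 3 via w0Rw1]
Accessibility: w0Rw1
Complete open branch: satisfiable in K.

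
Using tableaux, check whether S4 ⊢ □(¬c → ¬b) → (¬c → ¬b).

Valid

Tableau for the negation ¬(□(¬c → ¬b) → (¬c → ¬b)):
1. ¬(□(¬c → ¬b) → (¬c → ¬b)), w0
2. □(¬c → ¬b), w0
3. ¬(¬c → ¬b), w0
4. ¬c, w0
5. b, w0
6. ¬c → ¬b, w0
7. ¬b, w0
Accessibility: w0Rw0
Branch closes: b and ¬b both at w0.
Every branch of the negation's tableau closes; the branch above is one of them.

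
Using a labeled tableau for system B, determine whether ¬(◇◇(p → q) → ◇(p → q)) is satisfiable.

Satisfiable

1. ¬(◇◇(p → q) → ◇(p → q)), 0
2. ◇◇(p → q), 0   [¬→-rule on 1]
3. ¬◇(p → q), 0   [¬→-rule on 1]
4. ¬(p → q), 0   [¬◇-rule on 3 via 0R0]
5. p, 0   [¬→-rule on 4]
6. ¬q, 0   [¬→-rule on 4]
7. ◇(p → q), 1   [◇-rule on 2: fresh world 1, 0R1]
8. ¬(p → q), 1   [¬◇-rule on 3 via 0R1]
9. p, 1   [¬→-rule on 8]
10. ¬q, 1   [¬→-rule on 8]
11. p → q, 2   [◇-rule on 7: fresh world 2, 1R2]
12. q, 2   [→-rule on 11 (branches; this branch)]
Accessibility: 0R0, 0R1, 1R0, 1R1, 1R2, 2R1, 2R2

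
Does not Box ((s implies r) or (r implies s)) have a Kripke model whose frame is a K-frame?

1. not Box ((s implies r) or (r implies s)), 0
2. not ((s implies r) or (r implies s)), 1
3. not (s implies r), 1
4. not (r implies s), 1
5. s, 1
6. not r, 1
7. r, 1
8. not s, 1
Accessibility: 0R1
Branch closes: r and not r both at 1.
All branches of the tableau close; one closing branch shown above.

Unsatisfiable (every branch closes)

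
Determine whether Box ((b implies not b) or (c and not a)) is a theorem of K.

Tableau for the negation not Box ((b implies not b) or (c and not a)):
1. not Box ((b implies not b) or (c and not a)), 0
2. not ((b implies not b) or (c and not a)), 1
3. not (b implies not b), 1
4. not (c and not a), 1
5. b, 1
6. a, 1
Accessibility: 0R1
The negation has an open branch (countermodel exists).

No, not valid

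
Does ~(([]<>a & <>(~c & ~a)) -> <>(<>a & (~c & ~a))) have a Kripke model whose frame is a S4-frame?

Unsatisfiable (every branch closes)

1. ~(([]<>a & <>(~c & ~a)) -> <>(<>a & (~c & ~a))), u
2. []<>a & <>(~c & ~a), u
3. ~<>(<>a & (~c & ~a)), u
4. []<>a, u
5. <>(~c & ~a), u
6. ~(<>a & (~c & ~a)), u
7. <>a, u
8. ~(~c & ~a), u
9. a, u
10. ~c & ~a, v
11. ~c, v
12. ~a, v
13. ~(<>a & (~c & ~a)), v
14. <>a, v
15. ~<>a, v
16. a, w
17. ~(<>a & (~c & ~a)), w
18. <>a, w
19. ~(~c & ~a), w
20. a, x
21. ~(<>a & (~c & ~a)), x
22. <>a, x
23. ~a, x
Accessibility: uRu, uRv, uRw, uRx, vRv, vRx, wRw, xRx
Branch closes: a and ~a both at x.
All branches of the tableau close; one closing branch shown above.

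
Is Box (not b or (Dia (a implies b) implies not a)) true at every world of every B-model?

Tableau for the negation not Box (not b or (Dia (a implies b) implies not a)):
1. not Box (not b or (Dia (a implies b) implies not a)), 0
2. not (not b or (Dia (a implies b) implies not a)), 1   [neg-Box-rule on 1: fresh world 1, 0R1]
3. b, 1   [neg-or-rule on 2]
4. not (Dia (a implies b) implies not a), 1   [neg-or-rule on 2]
5. Dia (a implies b), 1   [neg-implies-rule on 4]
6. a, 1   [neg-implies-rule on 4]
7. a implies b, 2   [Dia-rule on 5: fresh world 2, 1R2]
8. b, 2   [implies-rule on 7 (branches; this branch)]
Accessibility: 0R0, 0R1, 1R0, 1R1, 1R2, 2R1, 2R2
The negation has an open branch (countermodel exists).

Not valid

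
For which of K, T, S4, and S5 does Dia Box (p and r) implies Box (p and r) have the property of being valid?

S5

S5-tableau for the negation not (Dia Box (p and r) implies Box (p and r)):
1. not (Dia Box (p and r) implies Box (p and r)), w0
2. Dia Box (p and r), w0
3. not Box (p and r), w0
4. Box (p and r), w1
5. p and r, w0
6. p, w0
7. r, w0
8. p and r, w1
9. p, w1
10. r, w1
11. not (p and r), w2
12. p and r, w2
13. p, w2
14. r, w2
15. not r, w2
Accessibility: w0Rw0, w0Rw1, w0Rw2, w1Rw0, w1Rw1, w1Rw2, w2Rw0, w2Rw1, w2Rw2
Branch closes: r and not r both at w2.
Every branch closes (one shown): valid in S5.
S4-tableau for the negation not (Dia Box (p and r) implies Box (p and r)):
1. not (Dia Box (p and r) implies Box (p and r)), w0
2. Dia Box (p and r), w0
3. not Box (p and r), w0
4. Box (p and r), w1
5. p and r, w1
6. p, w1
7. r, w1
8. not (p and r), w2
9. not r, w2
Accessibility: w0Rw0, w0Rw1, w0Rw2, w1Rw1, w2Rw2
Complete open branch: countermodel on an S4-frame, so not valid in S4, nor in K, T (the same frame is also a K-frame and a T-frame).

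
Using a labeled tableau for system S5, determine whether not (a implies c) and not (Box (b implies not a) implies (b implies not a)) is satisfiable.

1. not (a implies c) and not (Box (b implies not a) implies (b implies not a)), u
2. not (a implies c), u   [and-rule on 1]
3. not (Box (b implies not a) implies (b implies not a)), u   [and-rule on 1]
4. a, u   [neg-implies-rule on 2]
5. not c, u   [neg-implies-rule on 2]
6. Box (b implies not a), u   [neg-implies-rule on 3]
7. not (b implies not a), u   [neg-implies-rule on 3]
8. b, u   [neg-implies-rule on 7]
9. b implies not a, u   [Box-rule on 6 via uRu]
10. not a, u   [implies-rule on 9 (branches; this branch)]
Accessibility: uRu
Branch closes: a and not a both at u.
Every branch closes; the branch above is one of them.

Unsatisfiable (every branch closes)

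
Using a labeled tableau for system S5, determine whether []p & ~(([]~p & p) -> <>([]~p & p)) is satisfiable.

1. []p & ~(([]~p & p) -> <>([]~p & p)), u
2. []p, u
3. ~(([]~p & p) -> <>([]~p & p)), u
4. []~p & p, u
5. ~<>([]~p & p), u
6. []~p, u
7. p, u
8. ~([]~p & p), u
9. ~p, u
Accessibility: uRu
Branch closes: p and ~p both at u.
All branches of the tableau close; one closing branch shown above.

No, unsatisfiable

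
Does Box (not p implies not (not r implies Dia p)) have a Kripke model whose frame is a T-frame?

Satisfiable (open branch found)

1. Box (not p implies not (not r implies Dia p)), w0
2. not p implies not (not r implies Dia p), w0
3. not (not r implies Dia p), w0
4. not r, w0
5. not Dia p, w0
6. not p, w0
Accessibility: w0Rw0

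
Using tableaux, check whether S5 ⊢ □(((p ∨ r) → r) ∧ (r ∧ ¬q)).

No, not valid

Tableau for the negation ¬□(((p ∨ r) → r) ∧ (r ∧ ¬q)):
1. ¬□(((p ∨ r) → r) ∧ (r ∧ ¬q)), u
2. ¬(((p ∨ r) → r) ∧ (r ∧ ¬q)), v
3. ¬(r ∧ ¬q), v
4. q, v
Accessibility: uRu, uRv, vRu, vRv
The negation has an open branch (countermodel exists).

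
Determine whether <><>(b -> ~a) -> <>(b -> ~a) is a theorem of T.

Tableau for the negation ~(<><>(b -> ~a) -> <>(b -> ~a)):
1. ~(<><>(b -> ~a) -> <>(b -> ~a)), w0
2. <><>(b -> ~a), w0
3. ~<>(b -> ~a), w0
4. ~(b -> ~a), w0
5. b, w0
6. a, w0
7. <>(b -> ~a), w1
8. ~(b -> ~a), w1
9. b, w1
10. a, w1
11. b -> ~a, w2
12. ~a, w2
Accessibility: w0Rw0, w0Rw1, w1Rw1, w1Rw2, w2Rw2
The negation has an open branch (countermodel exists).

Not valid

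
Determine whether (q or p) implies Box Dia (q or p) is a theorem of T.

Not valid

Tableau for the negation not ((q or p) implies Box Dia (q or p)):
1. not ((q or p) implies Box Dia (q or p)), w0
2. q or p, w0
3. not Box Dia (q or p), w0
4. p, w0
5. not Dia (q or p), w1
6. not (q or p), w1
7. not q, w1
8. not p, w1
Accessibility: w0Rw0, w0Rw1, w1Rw1
The negation has an open branch (countermodel exists).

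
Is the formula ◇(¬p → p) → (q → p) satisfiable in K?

1. ◇(¬p → p) → (q → p), w0
2. q → p, w0
3. p, w0

Yes, satisfiable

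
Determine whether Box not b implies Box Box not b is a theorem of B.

No, not valid

Tableau for the negation not (Box not b implies Box Box not b):
1. not (Box not b implies Box Box not b), u
2. Box not b, u   [neg-implies-rule on 1]
3. not Box Box not b, u   [neg-implies-rule on 1]
4. not b, u   [Box-rule on 2 via uRu]
5. not Box not b, v   [neg-Box-rule on 3: fresh world v, uRv]
6. not b, v   [Box-rule on 2 via uRv]
7. b, w   [neg-Box-rule on 5: fresh world w, vRw]
Accessibility: uRu, uRv, vRu, vRv, vRw, wRv, wRw
The negation has an open branch (countermodel exists).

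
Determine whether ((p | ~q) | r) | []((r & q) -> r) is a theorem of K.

Tableau for the negation ~(((p | ~q) | r) | []((r & q) -> r)):
1. ~(((p | ~q) | r) | []((r & q) -> r)), u
2. ~((p | ~q) | r), u   [~|-rule on 1]
3. ~[]((r & q) -> r), u   [~|-rule on 1]
4. ~(p | ~q), u   [~|-rule on 2]
5. ~r, u   [~|-rule on 2]
6. ~p, u   [~|-rule on 4]
7. q, u   [~|-rule on 4]
8. ~((r & q) -> r), v   [~[]-rule on 3: fresh world v, uRv]
9. r & q, v   [~->-rule on 8]
10. ~r, v   [~->-rule on 8]
11. r, v   [&-rule on 9]
12. q, v   [&-rule on 9]
Accessibility: uRv
Branch closes: r and ~r both at v.
Every branch of the negation's tableau closes; the branch above is one of them.

Yes, valid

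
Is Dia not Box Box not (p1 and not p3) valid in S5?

Tableau for the negation not Dia not Box Box not (p1 and not p3):
1. not Dia not Box Box not (p1 and not p3), w0
2. Box Box not (p1 and not p3), w0   [neg-Dia-rule on 1 via w0Rw0]
3. Box not (p1 and not p3), w0   [Box-rule on 2 via w0Rw0]
4. not (p1 and not p3), w0   [Box-rule on 3 via w0Rw0]
5. p3, w0   [neg-and-rule on 4 (branches; this branch)]
Accessibility: w0Rw0
The negation has an open branch (countermodel exists).

Invalid (countermodel exists)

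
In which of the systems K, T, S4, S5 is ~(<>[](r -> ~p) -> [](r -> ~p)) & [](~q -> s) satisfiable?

S4-tableau for the formula:
1. ~(<>[](r -> ~p) -> [](r -> ~p)) & [](~q -> s), u
2. ~(<>[](r -> ~p) -> [](r -> ~p)), u
3. [](~q -> s), u
4. <>[](r -> ~p), u
5. ~[](r -> ~p), u
6. ~q -> s, u
7. s, u
8. [](r -> ~p), v
9. ~q -> s, v
10. r -> ~p, v
11. s, v
12. ~p, v
13. ~(r -> ~p), w
14. r, w
15. p, w
16. ~q -> s, w
17. s, w
Accessibility: uRu, uRv, uRw, vRv, wRw
Complete open branch: satisfiable in S4, hence also in K, T (this S4-model is also a K-model and a T-model).
S5-tableau for the formula:
1. ~(<>[](r -> ~p) -> [](r -> ~p)) & [](~q -> s), u
2. ~(<>[](r -> ~p) -> [](r -> ~p)), u
3. [](~q -> s), u
4. <>[](r -> ~p), u
5. ~[](r -> ~p), u
6. ~q -> s, u
7. s, u
8. [](r -> ~p), v
9. ~q -> s, v
10. r -> ~p, u
11. r -> ~p, v
12. s, v
13. ~p, u
14. ~p, v
15. ~(r -> ~p), w
16. r, w
17. p, w
18. ~q -> s, w
19. r -> ~p, w
20. s, w
21. ~p, w
Accessibility: uRu, uRv, uRw, vRu, vRv, vRw, wRu, wRv, wRw
Branch closes: p and ~p both at w.
Every branch closes (one shown): unsatisfiable in S5.

K, T, S4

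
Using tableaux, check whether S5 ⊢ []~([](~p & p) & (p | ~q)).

Tableau for the negation ~[]~([](~p & p) & (p | ~q)):
1. ~[]~([](~p & p) & (p | ~q)), u
2. [](~p & p) & (p | ~q), v
3. [](~p & p), v
4. p | ~q, v
5. ~p & p, u
6. ~p, u
7. p, u
Accessibility: uRu, uRv, vRu, vRv
Branch closes: p and ~p both at u.
All branches of the negation close; one closing branch shown above.

Valid in S5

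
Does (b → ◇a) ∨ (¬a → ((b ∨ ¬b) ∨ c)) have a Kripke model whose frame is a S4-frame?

1. (b → ◇a) ∨ (¬a → ((b ∨ ¬b) ∨ c)), w0
2. ¬a → ((b ∨ ¬b) ∨ c), w0
3. (b ∨ ¬b) ∨ c, w0
4. c, w0
Accessibility: w0Rw0

Yes, satisfiable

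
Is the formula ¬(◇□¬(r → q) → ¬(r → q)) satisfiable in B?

1. ¬(◇□¬(r → q) → ¬(r → q)), 0
2. ◇□¬(r → q), 0
3. r → q, 0
4. q, 0
5. □¬(r → q), 1
6. ¬(r → q), 0
7. r, 0
8. ¬q, 0
Accessibility: 0R0, 0R1, 1R0, 1R1
Branch closes: q and ¬q both at 0.
All branches of the tableau close; one closing branch shown above.

Unsatisfiable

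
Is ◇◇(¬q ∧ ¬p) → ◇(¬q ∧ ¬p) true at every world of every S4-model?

Valid

Tableau for the negation ¬(◇◇(¬q ∧ ¬p) → ◇(¬q ∧ ¬p)):
1. ¬(◇◇(¬q ∧ ¬p) → ◇(¬q ∧ ¬p)), u
2. ◇◇(¬q ∧ ¬p), u
3. ¬◇(¬q ∧ ¬p), u
4. ¬(¬q ∧ ¬p), u
5. p, u
6. ◇(¬q ∧ ¬p), v
7. ¬(¬q ∧ ¬p), v
8. p, v
9. ¬q ∧ ¬p, w
10. ¬q, w
11. ¬p, w
12. ¬(¬q ∧ ¬p), w
13. p, w
Accessibility: uRu, uRv, uRw, vRv, vRw, wRw
Branch closes: p and ¬p both at w.
Every branch of the negation's tableau closes; the branch above is one of them.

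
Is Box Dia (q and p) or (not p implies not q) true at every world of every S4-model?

Tableau for the negation not (Box Dia (q and p) or (not p implies not q)):
1. not (Box Dia (q and p) or (not p implies not q)), 0
2. not Box Dia (q and p), 0
3. not (not p implies not q), 0
4. not p, 0
5. q, 0
6. not Dia (q and p), 1
7. not (q and p), 1
8. not p, 1
Accessibility: 0R0, 0R1, 1R1
The negation has an open branch (countermodel exists).

Not valid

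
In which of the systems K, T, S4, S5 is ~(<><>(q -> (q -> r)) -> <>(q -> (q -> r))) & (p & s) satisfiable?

T-tableau for the formula:
1. ~(<><>(q -> (q -> r)) -> <>(q -> (q -> r))) & (p & s), 0
2. ~(<><>(q -> (q -> r)) -> <>(q -> (q -> r))), 0
3. p & s, 0
4. <><>(q -> (q -> r)), 0
5. ~<>(q -> (q -> r)), 0
6. p, 0
7. s, 0
8. ~(q -> (q -> r)), 0
9. q, 0
10. ~(q -> r), 0
11. ~r, 0
12. <>(q -> (q -> r)), 1
13. ~(q -> (q -> r)), 1
14. q, 1
15. ~(q -> r), 1
16. ~r, 1
17. q -> (q -> r), 2
18. q -> r, 2
19. r, 2
Accessibility: 0R0, 0R1, 1R1, 1R2, 2R2
Complete open branch: satisfiable in T, hence also in K (this T-model is also a K-model).
S4-tableau for the formula:
1. ~(<><>(q -> (q -> r)) -> <>(q -> (q -> r))) & (p & s), 0
2. ~(<><>(q -> (q -> r)) -> <>(q -> (q -> r))), 0
3. p & s, 0
4. <><>(q -> (q -> r)), 0
5. ~<>(q -> (q -> r)), 0
6. p, 0
7. s, 0
8. ~(q -> (q -> r)), 0
9. q, 0
10. ~(q -> r), 0
11. ~r, 0
12. <>(q -> (q -> r)), 1
13. ~(q -> (q -> r)), 1
14. q, 1
15. ~(q -> r), 1
16. ~r, 1
17. q -> (q -> r), 2
18. ~(q -> (q -> r)), 2
19. q, 2
20. ~(q -> r), 2
21. ~r, 2
22. q -> r, 2
23. r, 2
Accessibility: 0R0, 0R1, 0R2, 1R1, 1R2, 2R2
Branch closes: r and ~r both at 2.
Every branch closes (one shown): unsatisfiable in S4, hence also in S5 (every S5-frame is an S4-frame).

K, T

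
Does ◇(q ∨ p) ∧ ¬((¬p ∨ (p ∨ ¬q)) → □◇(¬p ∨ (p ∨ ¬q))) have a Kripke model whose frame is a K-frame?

1. ◇(q ∨ p) ∧ ¬((¬p ∨ (p ∨ ¬q)) → □◇(¬p ∨ (p ∨ ¬q))), 0
2. ◇(q ∨ p), 0
3. ¬((¬p ∨ (p ∨ ¬q)) → □◇(¬p ∨ (p ∨ ¬q))), 0
4. ¬p ∨ (p ∨ ¬q), 0
5. ¬□◇(¬p ∨ (p ∨ ¬q)), 0
6. p ∨ ¬q, 0
7. ¬q, 0
8. q ∨ p, 1
9. p, 1
10. ¬◇(¬p ∨ (p ∨ ¬q)), 2
Accessibility: 0R1, 0R2

Satisfiable (open branch found)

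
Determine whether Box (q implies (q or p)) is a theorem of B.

Valid in B

Tableau for the negation not Box (q implies (q or p)):
1. not Box (q implies (q or p)), w0
2. not (q implies (q or p)), w1   [neg-Box-rule on 1: fresh world w1, w0Rw1]
3. q, w1   [neg-implies-rule on 2]
4. not (q or p), w1   [neg-implies-rule on 2]
5. not q, w1   [neg-or-rule on 4]
6. not p, w1   [neg-or-rule on 4]
Accessibility: w0Rw0, w0Rw1, w1Rw0, w1Rw1
Branch closes: q and not q both at w1.
All branches of the negation close; one closing branch shown above.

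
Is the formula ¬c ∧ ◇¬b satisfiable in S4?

Satisfiable

1. ¬c ∧ ◇¬b, 0
2. ¬c, 0
3. ◇¬b, 0
4. ¬b, 1
Accessibility: 0R0, 0R1, 1R1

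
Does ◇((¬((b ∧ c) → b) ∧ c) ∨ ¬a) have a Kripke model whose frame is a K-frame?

1. ◇((¬((b ∧ c) → b) ∧ c) ∨ ¬a), w0
2. (¬((b ∧ c) → b) ∧ c) ∨ ¬a, w1
3. ¬a, w1
Accessibility: w0Rw1

Satisfiable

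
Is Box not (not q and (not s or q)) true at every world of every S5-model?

Tableau for the negation not Box not (not q and (not s or q)):
1. not Box not (not q and (not s or q)), w0
2. not q and (not s or q), w1   [neg-Box-rule on 1: fresh world w1, w0Rw1]
3. not q, w1   [and-rule on 2]
4. not s or q, w1   [and-rule on 2]
5. not s, w1   [or-rule on 4 (branches; this branch)]
Accessibility: w0Rw0, w0Rw1, w1Rw0, w1Rw1
The negation has an open branch (countermodel exists).

No, not valid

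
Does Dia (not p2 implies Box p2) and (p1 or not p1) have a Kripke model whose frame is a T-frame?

Yes, satisfiable

1. Dia (not p2 implies Box p2) and (p1 or not p1), 0
2. Dia (not p2 implies Box p2), 0   [and-rule on 1]
3. p1 or not p1, 0   [and-rule on 1]
4. not p1, 0   [or-rule on 3 (branches; this branch)]
5. not p2 implies Box p2, 1   [Dia-rule on 2: fresh world 1, 0R1]
6. Box p2, 1   [implies-rule on 5 (branches; this branch)]
7. p2, 1   [Box-rule on 6 via 1R1]
Accessibility: 0R0, 0R1, 1R1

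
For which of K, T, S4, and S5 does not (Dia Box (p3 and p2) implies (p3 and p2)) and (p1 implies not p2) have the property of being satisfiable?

S4-tableau for the formula:
1. not (Dia Box (p3 and p2) implies (p3 and p2)) and (p1 implies not p2), u
2. not (Dia Box (p3 and p2) implies (p3 and p2)), u
3. p1 implies not p2, u
4. Dia Box (p3 and p2), u
5. not (p3 and p2), u
6. not p2, u
7. Box (p3 and p2), v
8. p3 and p2, v
9. p3, v
10. p2, v
Accessibility: uRu, uRv, vRv
Complete open branch: satisfiable in S4, hence also in K, T (this S4-model is also a K-model and a T-model).
S5-tableau for the formula:
1. not (Dia Box (p3 and p2) implies (p3 and p2)) and (p1 implies not p2), u
2. not (Dia Box (p3 and p2) implies (p3 and p2)), u
3. p1 implies not p2, u
4. Dia Box (p3 and p2), u
5. not (p3 and p2), u
6. not p2, u
7. Box (p3 and p2), v
8. p3 and p2, u
9. p3, u
10. p2, u
Accessibility: uRu, uRv, vRu, vRv
Branch closes: p2 and not p2 both at u.
Every branch closes (one shown): unsatisfiable in S5.

K, T, S4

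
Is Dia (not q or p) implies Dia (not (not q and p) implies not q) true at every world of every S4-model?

Tableau for the negation not (Dia (not q or p) implies Dia (not (not q and p) implies not q)):
1. not (Dia (not q or p) implies Dia (not (not q and p) implies not q)), u
2. Dia (not q or p), u   [neg-implies-rule on 1]
3. not Dia (not (not q and p) implies not q), u   [neg-implies-rule on 1]
4. not (not (not q and p) implies not q), u   [neg-Dia-rule on 3 via uRu]
5. not (not q and p), u   [neg-implies-rule on 4]
6. q, u   [neg-implies-rule on 4]
7. not p, u   [neg-and-rule on 5 (branches; this branch)]
8. not q or p, v   [Dia-rule on 2: fresh world v, uRv]
9. not (not (not q and p) implies not q), v   [neg-Dia-rule on 3 via uRv]
10. not (not q and p), v   [neg-implies-rule on 9]
11. q, v   [neg-implies-rule on 9]
12. p, v   [or-rule on 8 (branches; this branch)]
Accessibility: uRu, uRv, vRv
The negation has an open branch (countermodel exists).

No, not valid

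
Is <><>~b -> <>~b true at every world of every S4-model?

Tableau for the negation ~(<><>~b -> <>~b):
1. ~(<><>~b -> <>~b), w0
2. <><>~b, w0
3. ~<>~b, w0
4. b, w0
5. <>~b, w1
6. b, w1
7. ~b, w2
8. b, w2
Accessibility: w0Rw0, w0Rw1, w0Rw2, w1Rw1, w1Rw2, w2Rw2
Branch closes: b and ~b both at w2.
All branches of the negation close; one closing branch shown above.

Valid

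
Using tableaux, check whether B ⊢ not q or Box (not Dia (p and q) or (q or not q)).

Valid in B

Tableau for the negation not (not q or Box (not Dia (p and q) or (q or not q))):
1. not (not q or Box (not Dia (p and q) or (q or not q))), w0
2. q, w0
3. not Box (not Dia (p and q) or (q or not q)), w0
4. not (not Dia (p and q) or (q or not q)), w1
5. Dia (p and q), w1
6. not (q or not q), w1
7. not q, w1
8. q, w1
Accessibility: w0Rw0, w0Rw1, w1Rw0, w1Rw1
Branch closes: q and not q both at w1.
All branches of the negation close; one closing branch shown above.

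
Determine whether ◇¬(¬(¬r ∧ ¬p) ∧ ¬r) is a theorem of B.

No, not valid

Tableau for the negation ¬◇¬(¬(¬r ∧ ¬p) ∧ ¬r):
1. ¬◇¬(¬(¬r ∧ ¬p) ∧ ¬r), w0
2. ¬(¬r ∧ ¬p) ∧ ¬r, w0   [¬◇-rule on 1 via w0Rw0]
3. ¬(¬r ∧ ¬p), w0   [∧-rule on 2]
4. ¬r, w0   [∧-rule on 2]
5. p, w0   [¬∧-rule on 3 (branches; this branch)]
Accessibility: w0Rw0
The negation has an open branch (countermodel exists).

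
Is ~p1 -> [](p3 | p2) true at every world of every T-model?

Tableau for the negation ~(~p1 -> [](p3 | p2)):
1. ~(~p1 -> [](p3 | p2)), 0
2. ~p1, 0   [~->-rule on 1]
3. ~[](p3 | p2), 0   [~->-rule on 1]
4. ~(p3 | p2), 1   [~[]-rule on 3: fresh world 1, 0R1]
5. ~p3, 1   [~|-rule on 4]
6. ~p2, 1   [~|-rule on 4]
Accessibility: 0R0, 0R1, 1R1
The negation has an open branch (countermodel exists).

No, not valid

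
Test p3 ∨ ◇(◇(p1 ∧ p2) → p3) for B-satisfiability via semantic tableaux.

Satisfiable

1. p3 ∨ ◇(◇(p1 ∧ p2) → p3), w0
2. ◇(◇(p1 ∧ p2) → p3), w0   [∨-rule on 1 (branches; this branch)]
3. ◇(p1 ∧ p2) → p3, w1   [◇-rule on 2: fresh world w1, w0Rw1]
4. p3, w1   [→-rule on 3 (branches; this branch)]
Accessibility: w0Rw0, w0Rw1, w1Rw0, w1Rw1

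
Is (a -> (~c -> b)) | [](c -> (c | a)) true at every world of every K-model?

Tableau for the negation ~((a -> (~c -> b)) | [](c -> (c | a))):
1. ~((a -> (~c -> b)) | [](c -> (c | a))), u
2. ~(a -> (~c -> b)), u
3. ~[](c -> (c | a)), u
4. a, u
5. ~(~c -> b), u
6. ~c, u
7. ~b, u
8. ~(c -> (c | a)), v
9. c, v
10. ~(c | a), v
11. ~c, v
12. ~a, v
Accessibility: uRv
Branch closes: c and ~c both at v.
All branches of the negation close; one closing branch shown above.

Valid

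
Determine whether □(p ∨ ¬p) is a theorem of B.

Tableau for the negation ¬□(p ∨ ¬p):
1. ¬□(p ∨ ¬p), w0
2. ¬(p ∨ ¬p), w1   [¬□-rule on 1: fresh world w1, w0Rw1]
3. ¬p, w1   [¬∨-rule on 2]
4. p, w1   [¬∨-rule on 2]
Accessibility: w0Rw0, w0Rw1, w1Rw0, w1Rw1
Branch closes: p and ¬p both at w1.
Every branch of the negation's tableau closes; the branch above is one of them.

Yes, valid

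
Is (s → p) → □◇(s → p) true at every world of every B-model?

Tableau for the negation ¬((s → p) → □◇(s → p)):
1. ¬((s → p) → □◇(s → p)), w0
2. s → p, w0
3. ¬□◇(s → p), w0
4. p, w0
5. ¬◇(s → p), w1
6. ¬(s → p), w0
7. s, w0
8. ¬p, w0
Accessibility: w0Rw0, w0Rw1, w1Rw0, w1Rw1
Branch closes: p and ¬p both at w0.
All branches of the negation close; one closing branch shown above.

Valid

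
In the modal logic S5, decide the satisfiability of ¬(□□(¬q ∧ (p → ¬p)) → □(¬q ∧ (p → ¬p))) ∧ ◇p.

Unsatisfiable (every branch closes)

1. ¬(□□(¬q ∧ (p → ¬p)) → □(¬q ∧ (p → ¬p))) ∧ ◇p, u
2. ¬(□□(¬q ∧ (p → ¬p)) → □(¬q ∧ (p → ¬p))), u
3. ◇p, u
4. □□(¬q ∧ (p → ¬p)), u
5. ¬□(¬q ∧ (p → ¬p)), u
6. □(¬q ∧ (p → ¬p)), u
7. ¬q ∧ (p → ¬p), u
8. ¬q, u
9. p → ¬p, u
10. ¬p, u
11. p, v
12. □(¬q ∧ (p → ¬p)), v
13. ¬q ∧ (p → ¬p), v
14. ¬q, v
15. p → ¬p, v
16. ¬p, v
Accessibility: uRu, uRv, vRu, vRv
Branch closes: p and ¬p both at v.
(One branch shown.) All branches close.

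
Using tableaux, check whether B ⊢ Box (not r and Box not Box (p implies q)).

Invalid (countermodel exists)

Tableau for the negation not Box (not r and Box not Box (p implies q)):
1. not Box (not r and Box not Box (p implies q)), u
2. not (not r and Box not Box (p implies q)), v   [neg-Box-rule on 1: fresh world v, uRv]
3. not Box not Box (p implies q), v   [neg-and-rule on 2 (branches; this branch)]
4. Box (p implies q), w   [neg-Box-rule on 3: fresh world w, vRw]
5. p implies q, v   [Box-rule on 4 via wRv]
6. p implies q, w   [Box-rule on 4 via wRw]
7. q, v   [implies-rule on 5 (branches; this branch)]
8. q, w   [implies-rule on 6 (branches; this branch)]
Accessibility: uRu, uRv, vRu, vRv, vRw, wRv, wRw
The negation has an open branch (countermodel exists).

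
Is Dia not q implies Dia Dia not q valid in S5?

Valid in S5

Tableau for the negation not (Dia not q implies Dia Dia not q):
1. not (Dia not q implies Dia Dia not q), 0
2. Dia not q, 0
3. not Dia Dia not q, 0
4. not Dia not q, 0
5. q, 0
6. not q, 1
7. not Dia not q, 1
8. q, 1
Accessibility: 0R0, 0R1, 1R0, 1R1
Branch closes: q and not q both at 1.
Every branch of the negation's tableau closes; the branch above is one of them.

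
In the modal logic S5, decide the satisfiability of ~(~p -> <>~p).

1. ~(~p -> <>~p), w0
2. ~p, w0   [~->-rule on 1]
3. ~<>~p, w0   [~->-rule on 1]
4. p, w0   [~<>-rule on 3 via w0Rw0]
Accessibility: w0Rw0
Branch closes: p and ~p both at w0.
Every branch closes; the branch above is one of them.

No, unsatisfiable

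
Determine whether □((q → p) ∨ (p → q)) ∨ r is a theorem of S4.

Tableau for the negation ¬(□((q → p) ∨ (p → q)) ∨ r):
1. ¬(□((q → p) ∨ (p → q)) ∨ r), u
2. ¬□((q → p) ∨ (p → q)), u   [¬∨-rule on 1]
3. ¬r, u   [¬∨-rule on 1]
4. ¬((q → p) ∨ (p → q)), v   [¬□-rule on 2: fresh world v, uRv]
5. ¬(q → p), v   [¬∨-rule on 4]
6. ¬(p → q), v   [¬∨-rule on 4]
7. q, v   [¬→-rule on 5]
8. ¬p, v   [¬→-rule on 5]
9. p, v   [¬→-rule on 6]
10. ¬q, v   [¬→-rule on 6]
Accessibility: uRu, uRv, vRv
Branch closes: p and ¬p both at v.
All branches of the negation close; one closing branch shown above.

Valid in S4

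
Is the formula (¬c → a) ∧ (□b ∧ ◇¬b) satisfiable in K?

1. (¬c → a) ∧ (□b ∧ ◇¬b), 0
2. ¬c → a, 0   [∧-rule on 1]
3. □b ∧ ◇¬b, 0   [∧-rule on 1]
4. □b, 0   [∧-rule on 3]
5. ◇¬b, 0   [∧-rule on 3]
6. a, 0   [→-rule on 2 (branches; this branch)]
7. ¬b, 1   [◇-rule on 5: fresh world 1, 0R1]
8. b, 1   [□-rule on 4 via 0R1]
Accessibility: 0R1
Branch closes: b and ¬b both at 1.
All branches of the tableau close; one closing branch shown above.

Unsatisfiable (every branch closes)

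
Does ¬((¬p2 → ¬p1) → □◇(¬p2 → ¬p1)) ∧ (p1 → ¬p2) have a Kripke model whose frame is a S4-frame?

Yes, satisfiable

1. ¬((¬p2 → ¬p1) → □◇(¬p2 → ¬p1)) ∧ (p1 → ¬p2), w0
2. ¬((¬p2 → ¬p1) → □◇(¬p2 → ¬p1)), w0
3. p1 → ¬p2, w0
4. ¬p2 → ¬p1, w0
5. ¬□◇(¬p2 → ¬p1), w0
6. ¬p2, w0
7. ¬p1, w0
8. ¬◇(¬p2 → ¬p1), w1
9. ¬(¬p2 → ¬p1), w1
10. ¬p2, w1
11. p1, w1
Accessibility: w0Rw0, w0Rw1, w1Rw1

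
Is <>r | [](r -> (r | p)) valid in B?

Valid

Tableau for the negation ~(<>r | [](r -> (r | p))):
1. ~(<>r | [](r -> (r | p))), u
2. ~<>r, u
3. ~[](r -> (r | p)), u
4. ~r, u
5. ~(r -> (r | p)), v
6. r, v
7. ~(r | p), v
8. ~r, v
9. ~p, v
Accessibility: uRu, uRv, vRu, vRv
Branch closes: r and ~r both at v.
All branches of the negation close; one closing branch shown above.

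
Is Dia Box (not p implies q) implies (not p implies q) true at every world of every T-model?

Tableau for the negation not (Dia Box (not p implies q) implies (not p implies q)):
1. not (Dia Box (not p implies q) implies (not p implies q)), u
2. Dia Box (not p implies q), u
3. not (not p implies q), u
4. not p, u
5. not q, u
6. Box (not p implies q), v
7. not p implies q, v
8. q, v
Accessibility: uRu, uRv, vRv
The negation has an open branch (countermodel exists).

Not valid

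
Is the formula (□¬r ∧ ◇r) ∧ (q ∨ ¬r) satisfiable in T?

Unsatisfiable (every branch closes)

1. (□¬r ∧ ◇r) ∧ (q ∨ ¬r), u
2. □¬r ∧ ◇r, u
3. q ∨ ¬r, u
4. □¬r, u
5. ◇r, u
6. ¬r, u
7. r, v
8. ¬r, v
Accessibility: uRu, uRv, vRv
Branch closes: r and ¬r both at v.
(One branch shown.) All branches close.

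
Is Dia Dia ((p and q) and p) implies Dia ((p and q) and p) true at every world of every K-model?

Tableau for the negation not (Dia Dia ((p and q) and p) implies Dia ((p and q) and p)):
1. not (Dia Dia ((p and q) and p) implies Dia ((p and q) and p)), w0
2. Dia Dia ((p and q) and p), w0
3. not Dia ((p and q) and p), w0
4. Dia ((p and q) and p), w1
5. not ((p and q) and p), w1
6. not p, w1
7. (p and q) and p, w2
8. p and q, w2
9. p, w2
10. q, w2
Accessibility: w0Rw1, w1Rw2
The negation has an open branch (countermodel exists).

No, not valid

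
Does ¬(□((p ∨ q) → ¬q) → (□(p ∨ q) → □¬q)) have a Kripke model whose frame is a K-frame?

1. ¬(□((p ∨ q) → ¬q) → (□(p ∨ q) → □¬q)), 0
2. □((p ∨ q) → ¬q), 0
3. ¬(□(p ∨ q) → □¬q), 0
4. □(p ∨ q), 0
5. ¬□¬q, 0
6. q, 1
7. (p ∨ q) → ¬q, 1
8. p ∨ q, 1
9. ¬(p ∨ q), 1
10. ¬p, 1
11. ¬q, 1
Accessibility: 0R1
Branch closes: q and ¬q both at 1.
All branches of the tableau close; one closing branch shown above.

Unsatisfiable (every branch closes)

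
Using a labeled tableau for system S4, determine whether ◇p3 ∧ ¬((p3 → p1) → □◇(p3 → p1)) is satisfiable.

1. ◇p3 ∧ ¬((p3 → p1) → □◇(p3 → p1)), w0
2. ◇p3, w0
3. ¬((p3 → p1) → □◇(p3 → p1)), w0
4. p3 → p1, w0
5. ¬□◇(p3 → p1), w0
6. p1, w0
7. p3, w1
8. ¬◇(p3 → p1), w2
9. ¬(p3 → p1), w2
10. p3, w2
11. ¬p1, w2
Accessibility: w0Rw0, w0Rw1, w0Rw2, w1Rw1, w2Rw2

Satisfiable (open branch found)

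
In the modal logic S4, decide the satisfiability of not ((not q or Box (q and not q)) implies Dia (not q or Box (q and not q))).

1. not ((not q or Box (q and not q)) implies Dia (not q or Box (q and not q))), u
2. not q or Box (q and not q), u   [neg-implies-rule on 1]
3. not Dia (not q or Box (q and not q)), u   [neg-implies-rule on 1]
4. not (not q or Box (q and not q)), u   [neg-Dia-rule on 3 via uRu]
5. q, u   [neg-or-rule on 4]
6. not Box (q and not q), u   [neg-or-rule on 4]
7. Box (q and not q), u   [or-rule on 2 (branches; this branch)]
8. q and not q, u   [Box-rule on 7 via uRu]
9. not q, u   [and-rule on 8]
Accessibility: uRu
Branch closes: q and not q both at u.
All branches of the tableau close; one closing branch shown above.

Unsatisfiable (every branch closes)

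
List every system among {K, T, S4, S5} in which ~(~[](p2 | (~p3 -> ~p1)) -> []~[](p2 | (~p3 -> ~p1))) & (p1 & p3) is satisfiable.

S5-tableau for the formula:
1. ~(~[](p2 | (~p3 -> ~p1)) -> []~[](p2 | (~p3 -> ~p1))) & (p1 & p3), u
2. ~(~[](p2 | (~p3 -> ~p1)) -> []~[](p2 | (~p3 -> ~p1))), u
3. p1 & p3, u
4. ~[](p2 | (~p3 -> ~p1)), u
5. ~[]~[](p2 | (~p3 -> ~p1)), u
6. p1, u
7. p3, u
8. ~(p2 | (~p3 -> ~p1)), v
9. ~p2, v
10. ~(~p3 -> ~p1), v
11. ~p3, v
12. p1, v
13. [](p2 | (~p3 -> ~p1)), w
14. p2 | (~p3 -> ~p1), u
15. p2 | (~p3 -> ~p1), v
16. p2 | (~p3 -> ~p1), w
17. ~p3 -> ~p1, u
18. ~p3 -> ~p1, v
19. ~p3 -> ~p1, w
20. ~p1, v
Accessibility: uRu, uRv, uRw, vRu, vRv, vRw, wRu, wRv, wRw
Branch closes: p1 and ~p1 both at v.
Every branch closes (one shown): unsatisfiable in S5.
S4-tableau for the formula:
1. ~(~[](p2 | (~p3 -> ~p1)) -> []~[](p2 | (~p3 -> ~p1))) & (p1 & p3), u
2. ~(~[](p2 | (~p3 -> ~p1)) -> []~[](p2 | (~p3 -> ~p1))), u
3. p1 & p3, u
4. ~[](p2 | (~p3 -> ~p1)), u
5. ~[]~[](p2 | (~p3 -> ~p1)), u
6. p1, u
7. p3, u
8. ~(p2 | (~p3 -> ~p1)), v
9. ~p2, v
10. ~(~p3 -> ~p1), v
11. ~p3, v
12. p1, v
13. [](p2 | (~p3 -> ~p1)), w
14. p2 | (~p3 -> ~p1), w
15. ~p3 -> ~p1, w
16. ~p1, w
Accessibility: uRu, uRv, uRw, vRv, wRw
Complete open branch: satisfiable in S4, hence also in K, T (this S4-model is also a K-model and a T-model).

K, T, S4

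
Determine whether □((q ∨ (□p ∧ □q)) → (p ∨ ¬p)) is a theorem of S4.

Tableau for the negation ¬□((q ∨ (□p ∧ □q)) → (p ∨ ¬p)):
1. ¬□((q ∨ (□p ∧ □q)) → (p ∨ ¬p)), 0
2. ¬((q ∨ (□p ∧ □q)) → (p ∨ ¬p)), 1
3. q ∨ (□p ∧ □q), 1
4. ¬(p ∨ ¬p), 1
5. ¬p, 1
6. p, 1
Accessibility: 0R0, 0R1, 1R1
Branch closes: p and ¬p both at 1.
All branches of the negation close; one closing branch shown above.

Yes, valid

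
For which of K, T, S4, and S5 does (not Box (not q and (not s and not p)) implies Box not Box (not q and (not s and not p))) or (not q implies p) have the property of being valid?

S5

S4-tableau for the negation not ((not Box (not q and (not s and not p)) implies Box not Box (not q and (not s and not p))) or (not q implies p)):
1. not ((not Box (not q and (not s and not p)) implies Box not Box (not q and (not s and not p))) or (not q implies p)), u
2. not (not Box (not q and (not s and not p)) implies Box not Box (not q and (not s and not p))), u
3. not (not q implies p), u
4. not Box (not q and (not s and not p)), u
5. not Box not Box (not q and (not s and not p)), u
6. not q, u
7. not p, u
8. not (not q and (not s and not p)), v
9. not (not s and not p), v
10. p, v
11. Box (not q and (not s and not p)), w
12. not q and (not s and not p), w
13. not q, w
14. not s and not p, w
15. not s, w
16. not p, w
Accessibility: uRu, uRv, uRw, vRv, wRw
Complete open branch: countermodel on an S4-frame, so not valid in S4, nor in K, T (the same frame is also a K-frame and a T-frame).
S5-tableau for the negation not ((not Box (not q and (not s and not p)) implies Box not Box (not q and (not s and not p))) or (not q implies p)):
1. not ((not Box (not q and (not s and not p)) implies Box not Box (not q and (not s and not p))) or (not q implies p)), u
2. not (not Box (not q and (not s and not p)) implies Box not Box (not q and (not s and not p))), u
3. not (not q implies p), u
4. not Box (not q and (not s and not p)), u
5. not Box not Box (not q and (not s and not p)), u
6. not q, u
7. not p, u
8. not (not q and (not s and not p)), v
9. not (not s and not p), v
10. p, v
11. Box (not q and (not s and not p)), w
12. not q and (not s and not p), u
13. not s and not p, u
14. not s, u
15. not q and (not s and not p), v
16. not q, v
17. not s and not p, v
18. not s, v
19. not p, v
Accessibility: uRu, uRv, uRw, vRu, vRv, vRw, wRu, wRv, wRw
Branch closes: p and not p both at v.
Every branch closes (one shown): valid in S5.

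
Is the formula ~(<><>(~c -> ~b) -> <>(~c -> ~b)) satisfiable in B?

1. ~(<><>(~c -> ~b) -> <>(~c -> ~b)), 0
2. <><>(~c -> ~b), 0
3. ~<>(~c -> ~b), 0
4. ~(~c -> ~b), 0
5. ~c, 0
6. b, 0
7. <>(~c -> ~b), 1
8. ~(~c -> ~b), 1
9. ~c, 1
10. b, 1
11. ~c -> ~b, 2
12. ~b, 2
Accessibility: 0R0, 0R1, 1R0, 1R1, 1R2, 2R1, 2R2

Satisfiable (open branch found)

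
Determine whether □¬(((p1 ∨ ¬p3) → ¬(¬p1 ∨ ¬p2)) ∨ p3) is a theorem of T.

Not valid

Tableau for the negation ¬□¬(((p1 ∨ ¬p3) → ¬(¬p1 ∨ ¬p2)) ∨ p3):
1. ¬□¬(((p1 ∨ ¬p3) → ¬(¬p1 ∨ ¬p2)) ∨ p3), w0
2. ((p1 ∨ ¬p3) → ¬(¬p1 ∨ ¬p2)) ∨ p3, w1   [¬□-rule on 1: fresh world w1, w0Rw1]
3. p3, w1   [∨-rule on 2 (branches; this branch)]
Accessibility: w0Rw0, w0Rw1, w1Rw1
The negation has an open branch (countermodel exists).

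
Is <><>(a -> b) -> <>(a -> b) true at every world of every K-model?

Tableau for the negation ~(<><>(a -> b) -> <>(a -> b)):
1. ~(<><>(a -> b) -> <>(a -> b)), w0
2. <><>(a -> b), w0   [~->-rule on 1]
3. ~<>(a -> b), w0   [~->-rule on 1]
4. <>(a -> b), w1   [<>-rule on 2: fresh world w1, w0Rw1]
5. ~(a -> b), w1   [~<>-rule on 3 via w0Rw1]
6. a, w1   [~->-rule on 5]
7. ~b, w1   [~->-rule on 5]
8. a -> b, w2   [<>-rule on 4: fresh world w2, w1Rw2]
9. b, w2   [->-rule on 8 (branches; this branch)]
Accessibility: w0Rw1, w1Rw2
The negation has an open branch (countermodel exists).

Invalid (countermodel exists)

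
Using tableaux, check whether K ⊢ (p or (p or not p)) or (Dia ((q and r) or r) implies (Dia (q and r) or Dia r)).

Tableau for the negation not ((p or (p or not p)) or (Dia ((q and r) or r) implies (Dia (q and r) or Dia r))):
1. not ((p or (p or not p)) or (Dia ((q and r) or r) implies (Dia (q and r) or Dia r))), u
2. not (p or (p or not p)), u   [neg-or-rule on 1]
3. not (Dia ((q and r) or r) implies (Dia (q and r) or Dia r)), u   [neg-or-rule on 1]
4. not p, u   [neg-or-rule on 2]
5. not (p or not p), u   [neg-or-rule on 2]
6. Dia ((q and r) or r), u   [neg-implies-rule on 3]
7. not (Dia (q and r) or Dia r), u   [neg-implies-rule on 3]
8. p, u   [neg-or-rule on 5]
Branch closes: p and not p both at u.
All branches of the negation close; one closing branch shown above.

Valid in K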